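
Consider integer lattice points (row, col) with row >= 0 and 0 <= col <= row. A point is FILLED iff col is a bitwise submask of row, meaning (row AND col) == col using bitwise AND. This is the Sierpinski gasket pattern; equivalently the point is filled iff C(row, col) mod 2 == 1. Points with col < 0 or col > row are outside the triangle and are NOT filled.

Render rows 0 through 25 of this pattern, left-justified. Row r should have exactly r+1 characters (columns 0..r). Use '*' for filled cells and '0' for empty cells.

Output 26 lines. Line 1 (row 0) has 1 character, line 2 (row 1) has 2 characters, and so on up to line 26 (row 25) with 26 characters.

r0=0: *
r1=1: **
r2=10: *0*
r3=11: ****
r4=100: *000*
r5=101: **00**
r6=110: *0*0*0*
r7=111: ********
r8=1000: *0000000*
r9=1001: **000000**
r10=1010: *0*00000*0*
r11=1011: ****0000****
r12=1100: *000*000*000*
r13=1101: **00**00**00**
r14=1110: *0*0*0*0*0*0*0*
r15=1111: ****************
r16=10000: *000000000000000*
r17=10001: **00000000000000**
r18=10010: *0*0000000000000*0*
r19=10011: ****000000000000****
r20=10100: *000*00000000000*000*
r21=10101: **00**0000000000**00**
r22=10110: *0*0*0*000000000*0*0*0*
r23=10111: ********00000000********
r24=11000: *0000000*0000000*0000000*
r25=11001: **000000**000000**000000**

Answer: *
**
*0*
****
*000*
**00**
*0*0*0*
********
*0000000*
**000000**
*0*00000*0*
****0000****
*000*000*000*
**00**00**00**
*0*0*0*0*0*0*0*
****************
*000000000000000*
**00000000000000**
*0*0000000000000*0*
****000000000000****
*000*00000000000*000*
**00**0000000000**00**
*0*0*0*000000000*0*0*0*
********00000000********
*0000000*0000000*0000000*
**000000**000000**000000**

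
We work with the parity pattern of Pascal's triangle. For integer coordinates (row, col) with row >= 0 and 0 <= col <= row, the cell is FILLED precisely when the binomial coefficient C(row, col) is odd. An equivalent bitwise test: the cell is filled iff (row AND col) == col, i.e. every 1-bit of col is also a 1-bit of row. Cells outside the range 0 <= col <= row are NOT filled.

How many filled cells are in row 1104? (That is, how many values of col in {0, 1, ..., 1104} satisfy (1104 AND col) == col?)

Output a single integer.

1104 in binary = 10001010000
popcount(1104) = number of 1-bits in 10001010000 = 3
A col c satisfies (1104 AND c) == c iff every set bit of c is also set in 1104; each of the 3 set bits of 1104 can independently be on or off in c.
count = 2^3 = 8

Answer: 8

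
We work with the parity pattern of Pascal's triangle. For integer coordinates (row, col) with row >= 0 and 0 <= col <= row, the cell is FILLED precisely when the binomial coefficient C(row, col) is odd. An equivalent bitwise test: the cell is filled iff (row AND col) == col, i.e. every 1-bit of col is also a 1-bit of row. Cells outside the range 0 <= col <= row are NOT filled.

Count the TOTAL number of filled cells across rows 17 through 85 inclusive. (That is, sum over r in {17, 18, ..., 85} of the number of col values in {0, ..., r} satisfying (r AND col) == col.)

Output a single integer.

Answer: 868

Derivation:
r17=10001 pc2: +4 =4
r18=10010 pc2: +4 =8
r19=10011 pc3: +8 =16
r20=10100 pc2: +4 =20
r21=10101 pc3: +8 =28
r22=10110 pc3: +8 =36
r23=10111 pc4: +16 =52
r24=11000 pc2: +4 =56
r25=11001 pc3: +8 =64
r26=11010 pc3: +8 =72
r27=11011 pc4: +16 =88
r28=11100 pc3: +8 =96
r29=11101 pc4: +16 =112
r30=11110 pc4: +16 =128
r31=11111 pc5: +32 =160
r32=100000 pc1: +2 =162
r33=100001 pc2: +4 =166
r34=100010 pc2: +4 =170
r35=100011 pc3: +8 =178
r36=100100 pc2: +4 =182
r37=100101 pc3: +8 =190
r38=100110 pc3: +8 =198
r39=100111 pc4: +16 =214
r40=101000 pc2: +4 =218
r41=101001 pc3: +8 =226
r42=101010 pc3: +8 =234
r43=101011 pc4: +16 =250
r44=101100 pc3: +8 =258
r45=101101 pc4: +16 =274
r46=101110 pc4: +16 =290
r47=101111 pc5: +32 =322
r48=110000 pc2: +4 =326
r49=110001 pc3: +8 =334
r50=110010 pc3: +8 =342
r51=110011 pc4: +16 =358
r52=110100 pc3: +8 =366
r53=110101 pc4: +16 =382
r54=110110 pc4: +16 =398
r55=110111 pc5: +32 =430
r56=111000 pc3: +8 =438
r57=111001 pc4: +16 =454
r58=111010 pc4: +16 =470
r59=111011 pc5: +32 =502
r60=111100 pc4: +16 =518
r61=111101 pc5: +32 =550
r62=111110 pc5: +32 =582
r63=111111 pc6: +64 =646
r64=1000000 pc1: +2 =648
r65=1000001 pc2: +4 =652
r66=1000010 pc2: +4 =656
r67=1000011 pc3: +8 =664
r68=1000100 pc2: +4 =668
r69=1000101 pc3: +8 =676
r70=1000110 pc3: +8 =684
r71=1000111 pc4: +16 =700
r72=1001000 pc2: +4 =704
r73=1001001 pc3: +8 =712
r74=1001010 pc3: +8 =720
r75=1001011 pc4: +16 =736
r76=1001100 pc3: +8 =744
r77=1001101 pc4: +16 =760
r78=1001110 pc4: +16 =776
r79=1001111 pc5: +32 =808
r80=1010000 pc2: +4 =812
r81=1010001 pc3: +8 =820
r82=1010010 pc3: +8 =828
r83=1010011 pc4: +16 =844
r84=1010100 pc3: +8 =852
r85=1010101 pc4: +16 =868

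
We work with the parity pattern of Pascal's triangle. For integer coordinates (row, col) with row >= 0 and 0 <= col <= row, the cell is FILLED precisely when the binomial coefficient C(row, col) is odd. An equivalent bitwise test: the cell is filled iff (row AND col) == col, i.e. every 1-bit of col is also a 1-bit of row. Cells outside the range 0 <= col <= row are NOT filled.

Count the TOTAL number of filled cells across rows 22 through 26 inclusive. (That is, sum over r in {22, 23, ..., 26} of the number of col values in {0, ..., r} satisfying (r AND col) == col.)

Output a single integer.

Answer: 44

Derivation:
r22=10110 pc3: +8 =8
r23=10111 pc4: +16 =24
r24=11000 pc2: +4 =28
r25=11001 pc3: +8 =36
r26=11010 pc3: +8 =44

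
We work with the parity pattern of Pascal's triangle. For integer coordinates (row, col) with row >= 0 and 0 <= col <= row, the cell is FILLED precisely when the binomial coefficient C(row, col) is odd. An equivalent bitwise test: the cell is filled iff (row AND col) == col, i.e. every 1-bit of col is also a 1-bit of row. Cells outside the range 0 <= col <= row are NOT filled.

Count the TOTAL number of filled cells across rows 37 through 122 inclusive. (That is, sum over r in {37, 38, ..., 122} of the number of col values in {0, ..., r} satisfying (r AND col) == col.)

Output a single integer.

Answer: 1570

Derivation:
r37=100101 pc3: +8 =8
r38=100110 pc3: +8 =16
r39=100111 pc4: +16 =32
r40=101000 pc2: +4 =36
r41=101001 pc3: +8 =44
r42=101010 pc3: +8 =52
r43=101011 pc4: +16 =68
r44=101100 pc3: +8 =76
r45=101101 pc4: +16 =92
r46=101110 pc4: +16 =108
r47=101111 pc5: +32 =140
r48=110000 pc2: +4 =144
r49=110001 pc3: +8 =152
r50=110010 pc3: +8 =160
r51=110011 pc4: +16 =176
r52=110100 pc3: +8 =184
r53=110101 pc4: +16 =200
r54=110110 pc4: +16 =216
r55=110111 pc5: +32 =248
r56=111000 pc3: +8 =256
r57=111001 pc4: +16 =272
r58=111010 pc4: +16 =288
r59=111011 pc5: +32 =320
r60=111100 pc4: +16 =336
r61=111101 pc5: +32 =368
r62=111110 pc5: +32 =400
r63=111111 pc6: +64 =464
r64=1000000 pc1: +2 =466
r65=1000001 pc2: +4 =470
r66=1000010 pc2: +4 =474
r67=1000011 pc3: +8 =482
r68=1000100 pc2: +4 =486
r69=1000101 pc3: +8 =494
r70=1000110 pc3: +8 =502
r71=1000111 pc4: +16 =518
r72=1001000 pc2: +4 =522
r73=1001001 pc3: +8 =530
r74=1001010 pc3: +8 =538
r75=1001011 pc4: +16 =554
r76=1001100 pc3: +8 =562
r77=1001101 pc4: +16 =578
r78=1001110 pc4: +16 =594
r79=1001111 pc5: +32 =626
r80=1010000 pc2: +4 =630
r81=1010001 pc3: +8 =638
r82=1010010 pc3: +8 =646
r83=1010011 pc4: +16 =662
r84=1010100 pc3: +8 =670
r85=1010101 pc4: +16 =686
r86=1010110 pc4: +16 =702
r87=1010111 pc5: +32 =734
r88=1011000 pc3: +8 =742
r89=1011001 pc4: +16 =758
r90=1011010 pc4: +16 =774
r91=1011011 pc5: +32 =806
r92=1011100 pc4: +16 =822
r93=1011101 pc5: +32 =854
r94=1011110 pc5: +32 =886
r95=1011111 pc6: +64 =950
r96=1100000 pc2: +4 =954
r97=1100001 pc3: +8 =962
r98=1100010 pc3: +8 =970
r99=1100011 pc4: +16 =986
r100=1100100 pc3: +8 =994
r101=1100101 pc4: +16 =1010
r102=1100110 pc4: +16 =1026
r103=1100111 pc5: +32 =1058
r104=1101000 pc3: +8 =1066
r105=1101001 pc4: +16 =1082
r106=1101010 pc4: +16 =1098
r107=1101011 pc5: +32 =1130
r108=1101100 pc4: +16 =1146
r109=1101101 pc5: +32 =1178
r110=1101110 pc5: +32 =1210
r111=1101111 pc6: +64 =1274
r112=1110000 pc3: +8 =1282
r113=1110001 pc4: +16 =1298
r114=1110010 pc4: +16 =1314
r115=1110011 pc5: +32 =1346
r116=1110100 pc4: +16 =1362
r117=1110101 pc5: +32 =1394
r118=1110110 pc5: +32 =1426
r119=1110111 pc6: +64 =1490
r120=1111000 pc4: +16 =1506
r121=1111001 pc5: +32 =1538
r122=1111010 pc5: +32 =1570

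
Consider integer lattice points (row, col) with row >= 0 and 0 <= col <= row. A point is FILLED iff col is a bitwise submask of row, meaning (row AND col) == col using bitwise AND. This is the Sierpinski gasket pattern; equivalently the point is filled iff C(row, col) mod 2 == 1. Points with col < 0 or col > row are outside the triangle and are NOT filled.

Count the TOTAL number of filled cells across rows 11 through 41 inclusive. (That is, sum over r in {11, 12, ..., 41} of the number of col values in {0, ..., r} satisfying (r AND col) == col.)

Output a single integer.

r11=1011 pc3: +8 =8
r12=1100 pc2: +4 =12
r13=1101 pc3: +8 =20
r14=1110 pc3: +8 =28
r15=1111 pc4: +16 =44
r16=10000 pc1: +2 =46
r17=10001 pc2: +4 =50
r18=10010 pc2: +4 =54
r19=10011 pc3: +8 =62
r20=10100 pc2: +4 =66
r21=10101 pc3: +8 =74
r22=10110 pc3: +8 =82
r23=10111 pc4: +16 =98
r24=11000 pc2: +4 =102
r25=11001 pc3: +8 =110
r26=11010 pc3: +8 =118
r27=11011 pc4: +16 =134
r28=11100 pc3: +8 =142
r29=11101 pc4: +16 =158
r30=11110 pc4: +16 =174
r31=11111 pc5: +32 =206
r32=100000 pc1: +2 =208
r33=100001 pc2: +4 =212
r34=100010 pc2: +4 =216
r35=100011 pc3: +8 =224
r36=100100 pc2: +4 =228
r37=100101 pc3: +8 =236
r38=100110 pc3: +8 =244
r39=100111 pc4: +16 =260
r40=101000 pc2: +4 =264
r41=101001 pc3: +8 =272

Answer: 272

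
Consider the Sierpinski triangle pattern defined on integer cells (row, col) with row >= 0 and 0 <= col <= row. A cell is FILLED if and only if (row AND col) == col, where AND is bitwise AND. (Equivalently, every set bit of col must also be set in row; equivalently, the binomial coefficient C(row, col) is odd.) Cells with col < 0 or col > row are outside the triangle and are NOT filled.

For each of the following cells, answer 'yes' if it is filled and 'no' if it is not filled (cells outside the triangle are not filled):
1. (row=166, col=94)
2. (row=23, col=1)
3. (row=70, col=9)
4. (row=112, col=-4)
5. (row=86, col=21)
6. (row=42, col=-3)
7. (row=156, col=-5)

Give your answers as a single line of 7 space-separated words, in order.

Answer: no yes no no no no no

Derivation:
(166,94): row=0b10100110, col=0b1011110, row AND col = 0b110 = 6; 6 != 94 -> empty
(23,1): row=0b10111, col=0b1, row AND col = 0b1 = 1; 1 == 1 -> filled
(70,9): row=0b1000110, col=0b1001, row AND col = 0b0 = 0; 0 != 9 -> empty
(112,-4): col outside [0, 112] -> not filled
(86,21): row=0b1010110, col=0b10101, row AND col = 0b10100 = 20; 20 != 21 -> empty
(42,-3): col outside [0, 42] -> not filled
(156,-5): col outside [0, 156] -> not filled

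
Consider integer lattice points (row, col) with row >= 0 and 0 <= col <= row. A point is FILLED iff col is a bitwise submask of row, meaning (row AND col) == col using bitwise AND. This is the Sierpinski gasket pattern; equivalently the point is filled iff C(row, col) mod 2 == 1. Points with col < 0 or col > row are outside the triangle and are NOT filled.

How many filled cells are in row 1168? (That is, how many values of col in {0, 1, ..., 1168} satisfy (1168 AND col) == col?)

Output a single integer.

Answer: 8

Derivation:
1168 in binary = 10010010000
popcount(1168) = number of 1-bits in 10010010000 = 3
A col c satisfies (1168 AND c) == c iff every set bit of c is also set in 1168; each of the 3 set bits of 1168 can independently be on or off in c.
count = 2^3 = 8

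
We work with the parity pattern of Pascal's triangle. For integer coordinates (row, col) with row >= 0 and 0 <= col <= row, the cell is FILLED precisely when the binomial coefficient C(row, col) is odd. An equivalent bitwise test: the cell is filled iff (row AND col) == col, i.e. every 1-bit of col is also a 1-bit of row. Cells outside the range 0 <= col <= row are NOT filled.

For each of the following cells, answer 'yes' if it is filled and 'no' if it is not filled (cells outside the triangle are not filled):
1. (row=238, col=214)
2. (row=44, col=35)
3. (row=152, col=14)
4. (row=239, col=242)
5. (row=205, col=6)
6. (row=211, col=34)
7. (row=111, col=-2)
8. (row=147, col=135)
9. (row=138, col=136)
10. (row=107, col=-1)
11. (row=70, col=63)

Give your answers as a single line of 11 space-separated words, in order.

(238,214): row=0b11101110, col=0b11010110, row AND col = 0b11000110 = 198; 198 != 214 -> empty
(44,35): row=0b101100, col=0b100011, row AND col = 0b100000 = 32; 32 != 35 -> empty
(152,14): row=0b10011000, col=0b1110, row AND col = 0b1000 = 8; 8 != 14 -> empty
(239,242): col outside [0, 239] -> not filled
(205,6): row=0b11001101, col=0b110, row AND col = 0b100 = 4; 4 != 6 -> empty
(211,34): row=0b11010011, col=0b100010, row AND col = 0b10 = 2; 2 != 34 -> empty
(111,-2): col outside [0, 111] -> not filled
(147,135): row=0b10010011, col=0b10000111, row AND col = 0b10000011 = 131; 131 != 135 -> empty
(138,136): row=0b10001010, col=0b10001000, row AND col = 0b10001000 = 136; 136 == 136 -> filled
(107,-1): col outside [0, 107] -> not filled
(70,63): row=0b1000110, col=0b111111, row AND col = 0b110 = 6; 6 != 63 -> empty

Answer: no no no no no no no no yes no no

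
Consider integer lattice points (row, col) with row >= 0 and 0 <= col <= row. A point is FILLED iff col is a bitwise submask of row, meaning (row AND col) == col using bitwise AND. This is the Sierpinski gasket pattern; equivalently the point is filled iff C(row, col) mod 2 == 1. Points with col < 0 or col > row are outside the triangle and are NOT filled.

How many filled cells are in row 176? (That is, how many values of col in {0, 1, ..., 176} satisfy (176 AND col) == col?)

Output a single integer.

Answer: 8

Derivation:
176 in binary = 10110000
popcount(176) = number of 1-bits in 10110000 = 3
A col c satisfies (176 AND c) == c iff every set bit of c is also set in 176; each of the 3 set bits of 176 can independently be on or off in c.
count = 2^3 = 8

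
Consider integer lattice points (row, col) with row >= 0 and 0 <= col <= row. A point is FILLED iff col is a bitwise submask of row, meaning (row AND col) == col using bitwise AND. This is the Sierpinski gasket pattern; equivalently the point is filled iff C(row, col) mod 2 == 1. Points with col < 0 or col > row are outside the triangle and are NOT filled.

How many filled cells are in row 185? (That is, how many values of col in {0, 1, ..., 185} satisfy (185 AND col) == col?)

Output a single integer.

185 in binary = 10111001
popcount(185) = number of 1-bits in 10111001 = 5
A col c satisfies (185 AND c) == c iff every set bit of c is also set in 185; each of the 5 set bits of 185 can independently be on or off in c.
count = 2^5 = 32

Answer: 32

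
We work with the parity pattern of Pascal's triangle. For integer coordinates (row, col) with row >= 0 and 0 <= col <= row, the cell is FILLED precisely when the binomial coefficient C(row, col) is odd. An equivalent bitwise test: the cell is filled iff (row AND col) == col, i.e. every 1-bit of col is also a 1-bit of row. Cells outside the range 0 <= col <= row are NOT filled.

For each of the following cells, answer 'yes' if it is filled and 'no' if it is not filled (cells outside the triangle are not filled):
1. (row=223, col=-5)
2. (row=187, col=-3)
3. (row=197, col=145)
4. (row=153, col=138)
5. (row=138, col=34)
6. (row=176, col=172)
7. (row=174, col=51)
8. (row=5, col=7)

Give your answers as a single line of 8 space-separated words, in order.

(223,-5): col outside [0, 223] -> not filled
(187,-3): col outside [0, 187] -> not filled
(197,145): row=0b11000101, col=0b10010001, row AND col = 0b10000001 = 129; 129 != 145 -> empty
(153,138): row=0b10011001, col=0b10001010, row AND col = 0b10001000 = 136; 136 != 138 -> empty
(138,34): row=0b10001010, col=0b100010, row AND col = 0b10 = 2; 2 != 34 -> empty
(176,172): row=0b10110000, col=0b10101100, row AND col = 0b10100000 = 160; 160 != 172 -> empty
(174,51): row=0b10101110, col=0b110011, row AND col = 0b100010 = 34; 34 != 51 -> empty
(5,7): col outside [0, 5] -> not filled

Answer: no no no no no no no no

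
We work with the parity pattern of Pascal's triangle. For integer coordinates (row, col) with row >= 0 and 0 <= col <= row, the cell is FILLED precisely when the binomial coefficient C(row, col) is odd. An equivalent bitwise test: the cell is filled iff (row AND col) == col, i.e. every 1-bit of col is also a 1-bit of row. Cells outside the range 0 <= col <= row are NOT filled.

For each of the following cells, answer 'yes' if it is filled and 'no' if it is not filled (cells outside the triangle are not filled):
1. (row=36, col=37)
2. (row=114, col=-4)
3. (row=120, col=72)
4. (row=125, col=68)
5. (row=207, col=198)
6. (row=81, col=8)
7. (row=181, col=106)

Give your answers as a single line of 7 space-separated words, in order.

Answer: no no yes yes yes no no

Derivation:
(36,37): col outside [0, 36] -> not filled
(114,-4): col outside [0, 114] -> not filled
(120,72): row=0b1111000, col=0b1001000, row AND col = 0b1001000 = 72; 72 == 72 -> filled
(125,68): row=0b1111101, col=0b1000100, row AND col = 0b1000100 = 68; 68 == 68 -> filled
(207,198): row=0b11001111, col=0b11000110, row AND col = 0b11000110 = 198; 198 == 198 -> filled
(81,8): row=0b1010001, col=0b1000, row AND col = 0b0 = 0; 0 != 8 -> empty
(181,106): row=0b10110101, col=0b1101010, row AND col = 0b100000 = 32; 32 != 106 -> empty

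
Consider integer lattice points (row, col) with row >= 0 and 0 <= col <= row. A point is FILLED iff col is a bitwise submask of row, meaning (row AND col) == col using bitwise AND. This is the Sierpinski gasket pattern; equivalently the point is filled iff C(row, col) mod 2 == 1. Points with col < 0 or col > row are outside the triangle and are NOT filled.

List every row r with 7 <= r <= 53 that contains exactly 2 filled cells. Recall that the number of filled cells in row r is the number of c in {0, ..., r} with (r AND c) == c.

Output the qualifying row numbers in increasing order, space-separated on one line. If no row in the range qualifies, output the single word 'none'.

Answer: 8 16 32

Derivation:
Row r has 2^popcount(r) filled cells, so we need popcount(r) = log2(2) = 1.
Scan r = 7..53 and keep those with exactly 1 one-bits:
r=7=111 popcount=3 -> skip
r=8=1000 popcount=1 -> KEEP
r=9=1001 popcount=2 -> skip
r=10=1010 popcount=2 -> skip
r=11=1011 popcount=3 -> skip
r=12=1100 popcount=2 -> skip
r=13=1101 popcount=3 -> skip
r=14=1110 popcount=3 -> skip
r=15=1111 popcount=4 -> skip
r=16=10000 popcount=1 -> KEEP
r=17=10001 popcount=2 -> skip
r=18=10010 popcount=2 -> skip
r=19=10011 popcount=3 -> skip
r=20=10100 popcount=2 -> skip
r=21=10101 popcount=3 -> skip
r=22=10110 popcount=3 -> skip
r=23=10111 popcount=4 -> skip
r=24=11000 popcount=2 -> skip
r=25=11001 popcount=3 -> skip
r=26=11010 popcount=3 -> skip
r=27=11011 popcount=4 -> skip
r=28=11100 popcount=3 -> skip
r=29=11101 popcount=4 -> skip
r=30=11110 popcount=4 -> skip
r=31=11111 popcount=5 -> skip
r=32=100000 popcount=1 -> KEEP
r=33=100001 popcount=2 -> skip
r=34=100010 popcount=2 -> skip
r=35=100011 popcount=3 -> skip
r=36=100100 popcount=2 -> skip
r=37=100101 popcount=3 -> skip
r=38=100110 popcount=3 -> skip
r=39=100111 popcount=4 -> skip
r=40=101000 popcount=2 -> skip
r=41=101001 popcount=3 -> skip
r=42=101010 popcount=3 -> skip
r=43=101011 popcount=4 -> skip
r=44=101100 popcount=3 -> skip
r=45=101101 popcount=4 -> skip
r=46=101110 popcount=4 -> skip
r=47=101111 popcount=5 -> skip
r=48=110000 popcount=2 -> skip
r=49=110001 popcount=3 -> skip
r=50=110010 popcount=3 -> skip
r=51=110011 popcount=4 -> skip
r=52=110100 popcount=3 -> skip
r=53=110101 popcount=4 -> skip
Kept rows: 8 16 32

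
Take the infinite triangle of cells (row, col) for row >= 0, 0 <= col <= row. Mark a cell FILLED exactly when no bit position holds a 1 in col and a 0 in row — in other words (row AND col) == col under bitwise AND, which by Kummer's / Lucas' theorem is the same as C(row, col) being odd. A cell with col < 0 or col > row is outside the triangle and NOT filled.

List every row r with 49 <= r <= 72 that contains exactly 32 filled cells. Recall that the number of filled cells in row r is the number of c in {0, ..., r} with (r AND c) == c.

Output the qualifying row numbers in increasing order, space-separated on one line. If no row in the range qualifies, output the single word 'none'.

Answer: 55 59 61 62

Derivation:
Row r has 2^popcount(r) filled cells, so we need popcount(r) = log2(32) = 5.
Scan r = 49..72 and keep those with exactly 5 one-bits:
r=49=110001 popcount=3 -> skip
r=50=110010 popcount=3 -> skip
r=51=110011 popcount=4 -> skip
r=52=110100 popcount=3 -> skip
r=53=110101 popcount=4 -> skip
r=54=110110 popcount=4 -> skip
r=55=110111 popcount=5 -> KEEP
r=56=111000 popcount=3 -> skip
r=57=111001 popcount=4 -> skip
r=58=111010 popcount=4 -> skip
r=59=111011 popcount=5 -> KEEP
r=60=111100 popcount=4 -> skip
r=61=111101 popcount=5 -> KEEP
r=62=111110 popcount=5 -> KEEP
r=63=111111 popcount=6 -> skip
r=64=1000000 popcount=1 -> skip
r=65=1000001 popcount=2 -> skip
r=66=1000010 popcount=2 -> skip
r=67=1000011 popcount=3 -> skip
r=68=1000100 popcount=2 -> skip
r=69=1000101 popcount=3 -> skip
r=70=1000110 popcount=3 -> skip
r=71=1000111 popcount=4 -> skip
r=72=1001000 popcount=2 -> skip
Kept rows: 55 59 61 62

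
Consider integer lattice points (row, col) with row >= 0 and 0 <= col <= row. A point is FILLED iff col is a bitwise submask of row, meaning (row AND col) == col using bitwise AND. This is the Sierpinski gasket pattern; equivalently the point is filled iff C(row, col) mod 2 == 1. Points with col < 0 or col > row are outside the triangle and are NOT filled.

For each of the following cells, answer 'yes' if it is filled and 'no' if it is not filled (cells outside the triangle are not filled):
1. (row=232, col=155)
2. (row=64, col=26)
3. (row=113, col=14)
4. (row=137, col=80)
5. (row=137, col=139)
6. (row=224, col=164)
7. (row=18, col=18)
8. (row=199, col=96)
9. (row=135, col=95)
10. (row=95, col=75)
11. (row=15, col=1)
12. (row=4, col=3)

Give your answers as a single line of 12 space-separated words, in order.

Answer: no no no no no no yes no no yes yes no

Derivation:
(232,155): row=0b11101000, col=0b10011011, row AND col = 0b10001000 = 136; 136 != 155 -> empty
(64,26): row=0b1000000, col=0b11010, row AND col = 0b0 = 0; 0 != 26 -> empty
(113,14): row=0b1110001, col=0b1110, row AND col = 0b0 = 0; 0 != 14 -> empty
(137,80): row=0b10001001, col=0b1010000, row AND col = 0b0 = 0; 0 != 80 -> empty
(137,139): col outside [0, 137] -> not filled
(224,164): row=0b11100000, col=0b10100100, row AND col = 0b10100000 = 160; 160 != 164 -> empty
(18,18): row=0b10010, col=0b10010, row AND col = 0b10010 = 18; 18 == 18 -> filled
(199,96): row=0b11000111, col=0b1100000, row AND col = 0b1000000 = 64; 64 != 96 -> empty
(135,95): row=0b10000111, col=0b1011111, row AND col = 0b111 = 7; 7 != 95 -> empty
(95,75): row=0b1011111, col=0b1001011, row AND col = 0b1001011 = 75; 75 == 75 -> filled
(15,1): row=0b1111, col=0b1, row AND col = 0b1 = 1; 1 == 1 -> filled
(4,3): row=0b100, col=0b11, row AND col = 0b0 = 0; 0 != 3 -> empty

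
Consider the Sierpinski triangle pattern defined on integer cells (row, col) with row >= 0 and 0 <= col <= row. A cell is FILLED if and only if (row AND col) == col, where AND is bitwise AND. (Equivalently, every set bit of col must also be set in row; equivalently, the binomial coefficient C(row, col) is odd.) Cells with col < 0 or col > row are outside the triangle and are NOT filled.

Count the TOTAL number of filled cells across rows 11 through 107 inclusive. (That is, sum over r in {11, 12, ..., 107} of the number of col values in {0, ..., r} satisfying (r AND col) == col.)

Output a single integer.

Answer: 1358

Derivation:
r11=1011 pc3: +8 =8
r12=1100 pc2: +4 =12
r13=1101 pc3: +8 =20
r14=1110 pc3: +8 =28
r15=1111 pc4: +16 =44
r16=10000 pc1: +2 =46
r17=10001 pc2: +4 =50
r18=10010 pc2: +4 =54
r19=10011 pc3: +8 =62
r20=10100 pc2: +4 =66
r21=10101 pc3: +8 =74
r22=10110 pc3: +8 =82
r23=10111 pc4: +16 =98
r24=11000 pc2: +4 =102
r25=11001 pc3: +8 =110
r26=11010 pc3: +8 =118
r27=11011 pc4: +16 =134
r28=11100 pc3: +8 =142
r29=11101 pc4: +16 =158
r30=11110 pc4: +16 =174
r31=11111 pc5: +32 =206
r32=100000 pc1: +2 =208
r33=100001 pc2: +4 =212
r34=100010 pc2: +4 =216
r35=100011 pc3: +8 =224
r36=100100 pc2: +4 =228
r37=100101 pc3: +8 =236
r38=100110 pc3: +8 =244
r39=100111 pc4: +16 =260
r40=101000 pc2: +4 =264
r41=101001 pc3: +8 =272
r42=101010 pc3: +8 =280
r43=101011 pc4: +16 =296
r44=101100 pc3: +8 =304
r45=101101 pc4: +16 =320
r46=101110 pc4: +16 =336
r47=101111 pc5: +32 =368
r48=110000 pc2: +4 =372
r49=110001 pc3: +8 =380
r50=110010 pc3: +8 =388
r51=110011 pc4: +16 =404
r52=110100 pc3: +8 =412
r53=110101 pc4: +16 =428
r54=110110 pc4: +16 =444
r55=110111 pc5: +32 =476
r56=111000 pc3: +8 =484
r57=111001 pc4: +16 =500
r58=111010 pc4: +16 =516
r59=111011 pc5: +32 =548
r60=111100 pc4: +16 =564
r61=111101 pc5: +32 =596
r62=111110 pc5: +32 =628
r63=111111 pc6: +64 =692
r64=1000000 pc1: +2 =694
r65=1000001 pc2: +4 =698
r66=1000010 pc2: +4 =702
r67=1000011 pc3: +8 =710
r68=1000100 pc2: +4 =714
r69=1000101 pc3: +8 =722
r70=1000110 pc3: +8 =730
r71=1000111 pc4: +16 =746
r72=1001000 pc2: +4 =750
r73=1001001 pc3: +8 =758
r74=1001010 pc3: +8 =766
r75=1001011 pc4: +16 =782
r76=1001100 pc3: +8 =790
r77=1001101 pc4: +16 =806
r78=1001110 pc4: +16 =822
r79=1001111 pc5: +32 =854
r80=1010000 pc2: +4 =858
r81=1010001 pc3: +8 =866
r82=1010010 pc3: +8 =874
r83=1010011 pc4: +16 =890
r84=1010100 pc3: +8 =898
r85=1010101 pc4: +16 =914
r86=1010110 pc4: +16 =930
r87=1010111 pc5: +32 =962
r88=1011000 pc3: +8 =970
r89=1011001 pc4: +16 =986
r90=1011010 pc4: +16 =1002
r91=1011011 pc5: +32 =1034
r92=1011100 pc4: +16 =1050
r93=1011101 pc5: +32 =1082
r94=1011110 pc5: +32 =1114
r95=1011111 pc6: +64 =1178
r96=1100000 pc2: +4 =1182
r97=1100001 pc3: +8 =1190
r98=1100010 pc3: +8 =1198
r99=1100011 pc4: +16 =1214
r100=1100100 pc3: +8 =1222
r101=1100101 pc4: +16 =1238
r102=1100110 pc4: +16 =1254
r103=1100111 pc5: +32 =1286
r104=1101000 pc3: +8 =1294
r105=1101001 pc4: +16 =1310
r106=1101010 pc4: +16 =1326
r107=1101011 pc5: +32 =1358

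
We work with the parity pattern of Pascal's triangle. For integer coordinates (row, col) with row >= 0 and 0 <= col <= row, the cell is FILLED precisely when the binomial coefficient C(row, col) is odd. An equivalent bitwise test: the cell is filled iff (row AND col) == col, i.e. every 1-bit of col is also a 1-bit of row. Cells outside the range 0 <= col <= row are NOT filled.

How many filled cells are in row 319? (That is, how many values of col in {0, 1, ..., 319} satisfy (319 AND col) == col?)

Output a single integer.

Answer: 128

Derivation:
319 in binary = 100111111
popcount(319) = number of 1-bits in 100111111 = 7
A col c satisfies (319 AND c) == c iff every set bit of c is also set in 319; each of the 7 set bits of 319 can independently be on or off in c.
count = 2^7 = 128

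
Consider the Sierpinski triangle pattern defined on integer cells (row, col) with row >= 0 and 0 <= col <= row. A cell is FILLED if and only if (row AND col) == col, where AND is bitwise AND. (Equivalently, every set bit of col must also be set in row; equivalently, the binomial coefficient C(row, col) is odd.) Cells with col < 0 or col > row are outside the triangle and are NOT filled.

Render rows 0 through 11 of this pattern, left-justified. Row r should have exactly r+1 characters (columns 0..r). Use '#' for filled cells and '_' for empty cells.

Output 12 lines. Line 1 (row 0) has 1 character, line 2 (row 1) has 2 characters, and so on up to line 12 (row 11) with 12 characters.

r0=0: #
r1=1: ##
r2=10: #_#
r3=11: ####
r4=100: #___#
r5=101: ##__##
r6=110: #_#_#_#
r7=111: ########
r8=1000: #_______#
r9=1001: ##______##
r10=1010: #_#_____#_#
r11=1011: ####____####

Answer: #
##
#_#
####
#___#
##__##
#_#_#_#
########
#_______#
##______##
#_#_____#_#
####____####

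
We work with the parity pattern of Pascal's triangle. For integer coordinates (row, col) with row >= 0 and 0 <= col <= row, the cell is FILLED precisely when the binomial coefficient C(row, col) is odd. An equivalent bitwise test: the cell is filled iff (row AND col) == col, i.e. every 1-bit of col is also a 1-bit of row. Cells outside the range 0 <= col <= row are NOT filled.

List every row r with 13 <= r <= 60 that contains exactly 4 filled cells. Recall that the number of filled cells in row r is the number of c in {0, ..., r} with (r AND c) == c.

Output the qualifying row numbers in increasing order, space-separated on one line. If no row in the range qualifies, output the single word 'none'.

Answer: 17 18 20 24 33 34 36 40 48

Derivation:
Row r has 2^popcount(r) filled cells, so we need popcount(r) = log2(4) = 2.
Scan r = 13..60 and keep those with exactly 2 one-bits:
r=13=1101 popcount=3 -> skip
r=14=1110 popcount=3 -> skip
r=15=1111 popcount=4 -> skip
r=16=10000 popcount=1 -> skip
r=17=10001 popcount=2 -> KEEP
r=18=10010 popcount=2 -> KEEP
r=19=10011 popcount=3 -> skip
r=20=10100 popcount=2 -> KEEP
r=21=10101 popcount=3 -> skip
r=22=10110 popcount=3 -> skip
r=23=10111 popcount=4 -> skip
r=24=11000 popcount=2 -> KEEP
r=25=11001 popcount=3 -> skip
r=26=11010 popcount=3 -> skip
r=27=11011 popcount=4 -> skip
r=28=11100 popcount=3 -> skip
r=29=11101 popcount=4 -> skip
r=30=11110 popcount=4 -> skip
r=31=11111 popcount=5 -> skip
r=32=100000 popcount=1 -> skip
r=33=100001 popcount=2 -> KEEP
r=34=100010 popcount=2 -> KEEP
r=35=100011 popcount=3 -> skip
r=36=100100 popcount=2 -> KEEP
r=37=100101 popcount=3 -> skip
r=38=100110 popcount=3 -> skip
r=39=100111 popcount=4 -> skip
r=40=101000 popcount=2 -> KEEP
r=41=101001 popcount=3 -> skip
r=42=101010 popcount=3 -> skip
r=43=101011 popcount=4 -> skip
r=44=101100 popcount=3 -> skip
r=45=101101 popcount=4 -> skip
r=46=101110 popcount=4 -> skip
r=47=101111 popcount=5 -> skip
r=48=110000 popcount=2 -> KEEP
r=49=110001 popcount=3 -> skip
r=50=110010 popcount=3 -> skip
r=51=110011 popcount=4 -> skip
r=52=110100 popcount=3 -> skip
r=53=110101 popcount=4 -> skip
r=54=110110 popcount=4 -> skip
r=55=110111 popcount=5 -> skip
r=56=111000 popcount=3 -> skip
r=57=111001 popcount=4 -> skip
r=58=111010 popcount=4 -> skip
r=59=111011 popcount=5 -> skip
r=60=111100 popcount=4 -> skip
Kept rows: 17 18 20 24 33 34 36 40 48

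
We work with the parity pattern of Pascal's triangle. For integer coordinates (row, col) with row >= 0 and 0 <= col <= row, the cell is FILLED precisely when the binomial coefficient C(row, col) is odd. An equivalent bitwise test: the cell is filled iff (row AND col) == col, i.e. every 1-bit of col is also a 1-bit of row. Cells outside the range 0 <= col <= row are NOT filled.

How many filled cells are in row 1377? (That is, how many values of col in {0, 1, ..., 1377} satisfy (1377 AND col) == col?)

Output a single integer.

Answer: 32

Derivation:
1377 in binary = 10101100001
popcount(1377) = number of 1-bits in 10101100001 = 5
A col c satisfies (1377 AND c) == c iff every set bit of c is also set in 1377; each of the 5 set bits of 1377 can independently be on or off in c.
count = 2^5 = 32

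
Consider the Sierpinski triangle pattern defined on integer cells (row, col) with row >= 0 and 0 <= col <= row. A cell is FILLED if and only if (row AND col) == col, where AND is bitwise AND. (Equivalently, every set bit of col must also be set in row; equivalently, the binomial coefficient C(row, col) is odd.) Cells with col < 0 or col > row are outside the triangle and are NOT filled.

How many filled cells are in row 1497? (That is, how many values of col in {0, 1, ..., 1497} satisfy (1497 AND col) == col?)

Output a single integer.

Answer: 128

Derivation:
1497 in binary = 10111011001
popcount(1497) = number of 1-bits in 10111011001 = 7
A col c satisfies (1497 AND c) == c iff every set bit of c is also set in 1497; each of the 7 set bits of 1497 can independently be on or off in c.
count = 2^7 = 128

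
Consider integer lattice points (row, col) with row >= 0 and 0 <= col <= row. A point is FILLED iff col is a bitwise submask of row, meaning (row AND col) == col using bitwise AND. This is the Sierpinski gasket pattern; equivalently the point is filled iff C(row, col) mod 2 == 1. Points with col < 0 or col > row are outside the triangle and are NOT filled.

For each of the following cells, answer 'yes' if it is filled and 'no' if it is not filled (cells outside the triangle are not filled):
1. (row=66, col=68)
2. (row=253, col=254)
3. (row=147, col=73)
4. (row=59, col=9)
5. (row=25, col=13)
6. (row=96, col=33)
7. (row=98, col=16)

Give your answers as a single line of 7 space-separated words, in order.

Answer: no no no yes no no no

Derivation:
(66,68): col outside [0, 66] -> not filled
(253,254): col outside [0, 253] -> not filled
(147,73): row=0b10010011, col=0b1001001, row AND col = 0b1 = 1; 1 != 73 -> empty
(59,9): row=0b111011, col=0b1001, row AND col = 0b1001 = 9; 9 == 9 -> filled
(25,13): row=0b11001, col=0b1101, row AND col = 0b1001 = 9; 9 != 13 -> empty
(96,33): row=0b1100000, col=0b100001, row AND col = 0b100000 = 32; 32 != 33 -> empty
(98,16): row=0b1100010, col=0b10000, row AND col = 0b0 = 0; 0 != 16 -> empty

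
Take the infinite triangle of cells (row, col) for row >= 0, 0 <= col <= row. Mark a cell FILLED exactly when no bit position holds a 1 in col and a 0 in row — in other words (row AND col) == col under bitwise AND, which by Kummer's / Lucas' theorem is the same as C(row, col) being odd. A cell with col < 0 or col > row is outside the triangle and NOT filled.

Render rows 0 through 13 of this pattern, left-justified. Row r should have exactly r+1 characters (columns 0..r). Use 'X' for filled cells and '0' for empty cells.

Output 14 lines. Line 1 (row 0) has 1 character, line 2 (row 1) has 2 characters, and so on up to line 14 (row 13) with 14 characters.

Answer: X
XX
X0X
XXXX
X000X
XX00XX
X0X0X0X
XXXXXXXX
X0000000X
XX000000XX
X0X00000X0X
XXXX0000XXXX
X000X000X000X
XX00XX00XX00XX

Derivation:
r0=0: X
r1=1: XX
r2=10: X0X
r3=11: XXXX
r4=100: X000X
r5=101: XX00XX
r6=110: X0X0X0X
r7=111: XXXXXXXX
r8=1000: X0000000X
r9=1001: XX000000XX
r10=1010: X0X00000X0X
r11=1011: XXXX0000XXXX
r12=1100: X000X000X000X
r13=1101: XX00XX00XX00XX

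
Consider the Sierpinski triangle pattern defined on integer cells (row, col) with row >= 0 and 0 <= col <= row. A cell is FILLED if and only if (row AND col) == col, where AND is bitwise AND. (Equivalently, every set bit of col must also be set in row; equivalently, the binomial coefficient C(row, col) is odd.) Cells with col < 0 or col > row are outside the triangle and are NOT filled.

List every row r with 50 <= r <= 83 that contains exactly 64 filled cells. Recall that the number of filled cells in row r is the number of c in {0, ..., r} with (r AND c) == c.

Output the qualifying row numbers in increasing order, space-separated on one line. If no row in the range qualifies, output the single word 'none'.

Answer: 63

Derivation:
Row r has 2^popcount(r) filled cells, so we need popcount(r) = log2(64) = 6.
Scan r = 50..83 and keep those with exactly 6 one-bits:
r=50=110010 popcount=3 -> skip
r=51=110011 popcount=4 -> skip
r=52=110100 popcount=3 -> skip
r=53=110101 popcount=4 -> skip
r=54=110110 popcount=4 -> skip
r=55=110111 popcount=5 -> skip
r=56=111000 popcount=3 -> skip
r=57=111001 popcount=4 -> skip
r=58=111010 popcount=4 -> skip
r=59=111011 popcount=5 -> skip
r=60=111100 popcount=4 -> skip
r=61=111101 popcount=5 -> skip
r=62=111110 popcount=5 -> skip
r=63=111111 popcount=6 -> KEEP
r=64=1000000 popcount=1 -> skip
r=65=1000001 popcount=2 -> skip
r=66=1000010 popcount=2 -> skip
r=67=1000011 popcount=3 -> skip
r=68=1000100 popcount=2 -> skip
r=69=1000101 popcount=3 -> skip
r=70=1000110 popcount=3 -> skip
r=71=1000111 popcount=4 -> skip
r=72=1001000 popcount=2 -> skip
r=73=1001001 popcount=3 -> skip
r=74=1001010 popcount=3 -> skip
r=75=1001011 popcount=4 -> skip
r=76=1001100 popcount=3 -> skip
r=77=1001101 popcount=4 -> skip
r=78=1001110 popcount=4 -> skip
r=79=1001111 popcount=5 -> skip
r=80=1010000 popcount=2 -> skip
r=81=1010001 popcount=3 -> skip
r=82=1010010 popcount=3 -> skip
r=83=1010011 popcount=4 -> skip
Kept rows: 63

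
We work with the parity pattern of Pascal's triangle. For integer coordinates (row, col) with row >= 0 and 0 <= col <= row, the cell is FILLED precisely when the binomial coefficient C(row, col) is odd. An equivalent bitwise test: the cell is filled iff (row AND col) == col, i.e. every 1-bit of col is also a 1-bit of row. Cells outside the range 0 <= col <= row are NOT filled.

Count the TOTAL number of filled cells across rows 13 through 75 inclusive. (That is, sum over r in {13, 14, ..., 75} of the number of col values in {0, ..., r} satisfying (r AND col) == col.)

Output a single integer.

r13=1101 pc3: +8 =8
r14=1110 pc3: +8 =16
r15=1111 pc4: +16 =32
r16=10000 pc1: +2 =34
r17=10001 pc2: +4 =38
r18=10010 pc2: +4 =42
r19=10011 pc3: +8 =50
r20=10100 pc2: +4 =54
r21=10101 pc3: +8 =62
r22=10110 pc3: +8 =70
r23=10111 pc4: +16 =86
r24=11000 pc2: +4 =90
r25=11001 pc3: +8 =98
r26=11010 pc3: +8 =106
r27=11011 pc4: +16 =122
r28=11100 pc3: +8 =130
r29=11101 pc4: +16 =146
r30=11110 pc4: +16 =162
r31=11111 pc5: +32 =194
r32=100000 pc1: +2 =196
r33=100001 pc2: +4 =200
r34=100010 pc2: +4 =204
r35=100011 pc3: +8 =212
r36=100100 pc2: +4 =216
r37=100101 pc3: +8 =224
r38=100110 pc3: +8 =232
r39=100111 pc4: +16 =248
r40=101000 pc2: +4 =252
r41=101001 pc3: +8 =260
r42=101010 pc3: +8 =268
r43=101011 pc4: +16 =284
r44=101100 pc3: +8 =292
r45=101101 pc4: +16 =308
r46=101110 pc4: +16 =324
r47=101111 pc5: +32 =356
r48=110000 pc2: +4 =360
r49=110001 pc3: +8 =368
r50=110010 pc3: +8 =376
r51=110011 pc4: +16 =392
r52=110100 pc3: +8 =400
r53=110101 pc4: +16 =416
r54=110110 pc4: +16 =432
r55=110111 pc5: +32 =464
r56=111000 pc3: +8 =472
r57=111001 pc4: +16 =488
r58=111010 pc4: +16 =504
r59=111011 pc5: +32 =536
r60=111100 pc4: +16 =552
r61=111101 pc5: +32 =584
r62=111110 pc5: +32 =616
r63=111111 pc6: +64 =680
r64=1000000 pc1: +2 =682
r65=1000001 pc2: +4 =686
r66=1000010 pc2: +4 =690
r67=1000011 pc3: +8 =698
r68=1000100 pc2: +4 =702
r69=1000101 pc3: +8 =710
r70=1000110 pc3: +8 =718
r71=1000111 pc4: +16 =734
r72=1001000 pc2: +4 =738
r73=1001001 pc3: +8 =746
r74=1001010 pc3: +8 =754
r75=1001011 pc4: +16 =770

Answer: 770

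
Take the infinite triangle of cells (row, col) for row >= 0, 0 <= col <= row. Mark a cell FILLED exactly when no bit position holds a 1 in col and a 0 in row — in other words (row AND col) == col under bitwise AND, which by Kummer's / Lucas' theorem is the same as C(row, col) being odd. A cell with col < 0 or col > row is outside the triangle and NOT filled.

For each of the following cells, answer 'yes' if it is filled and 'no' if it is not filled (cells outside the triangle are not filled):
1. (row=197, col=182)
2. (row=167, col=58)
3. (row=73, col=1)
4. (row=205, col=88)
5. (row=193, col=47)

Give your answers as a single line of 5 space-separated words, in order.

(197,182): row=0b11000101, col=0b10110110, row AND col = 0b10000100 = 132; 132 != 182 -> empty
(167,58): row=0b10100111, col=0b111010, row AND col = 0b100010 = 34; 34 != 58 -> empty
(73,1): row=0b1001001, col=0b1, row AND col = 0b1 = 1; 1 == 1 -> filled
(205,88): row=0b11001101, col=0b1011000, row AND col = 0b1001000 = 72; 72 != 88 -> empty
(193,47): row=0b11000001, col=0b101111, row AND col = 0b1 = 1; 1 != 47 -> empty

Answer: no no yes no no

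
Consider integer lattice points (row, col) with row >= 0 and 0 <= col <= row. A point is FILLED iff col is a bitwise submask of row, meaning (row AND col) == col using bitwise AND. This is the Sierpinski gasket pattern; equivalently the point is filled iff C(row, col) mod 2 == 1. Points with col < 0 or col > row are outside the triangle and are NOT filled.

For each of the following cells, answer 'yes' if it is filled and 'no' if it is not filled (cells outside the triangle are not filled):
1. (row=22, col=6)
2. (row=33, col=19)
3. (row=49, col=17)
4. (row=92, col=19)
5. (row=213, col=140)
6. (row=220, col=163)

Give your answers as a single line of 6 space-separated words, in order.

Answer: yes no yes no no no

Derivation:
(22,6): row=0b10110, col=0b110, row AND col = 0b110 = 6; 6 == 6 -> filled
(33,19): row=0b100001, col=0b10011, row AND col = 0b1 = 1; 1 != 19 -> empty
(49,17): row=0b110001, col=0b10001, row AND col = 0b10001 = 17; 17 == 17 -> filled
(92,19): row=0b1011100, col=0b10011, row AND col = 0b10000 = 16; 16 != 19 -> empty
(213,140): row=0b11010101, col=0b10001100, row AND col = 0b10000100 = 132; 132 != 140 -> empty
(220,163): row=0b11011100, col=0b10100011, row AND col = 0b10000000 = 128; 128 != 163 -> empty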